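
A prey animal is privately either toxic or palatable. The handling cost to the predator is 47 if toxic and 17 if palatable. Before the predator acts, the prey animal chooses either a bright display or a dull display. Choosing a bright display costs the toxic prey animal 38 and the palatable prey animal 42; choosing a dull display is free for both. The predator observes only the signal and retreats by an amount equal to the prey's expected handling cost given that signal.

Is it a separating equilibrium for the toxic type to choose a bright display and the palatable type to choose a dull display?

If types separate, bright display earns payment 47 and dull display earns 17.
Toxic: bright display gives 47 − 38 = 9; dull display gives 17 − 0 = 17. Would deviate. ✗
Palatable: dull display gives 17 − 0 = 17; bright display gives 47 − 42 = 5. No deviation. ✓

No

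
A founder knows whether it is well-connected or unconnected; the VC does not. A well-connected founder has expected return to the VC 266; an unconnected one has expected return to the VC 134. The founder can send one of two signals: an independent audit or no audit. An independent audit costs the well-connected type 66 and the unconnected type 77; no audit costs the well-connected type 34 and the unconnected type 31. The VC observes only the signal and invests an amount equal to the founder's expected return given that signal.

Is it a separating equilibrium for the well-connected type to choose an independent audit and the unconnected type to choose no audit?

No

Under separation the VC infers type exactly: audit → well-connected (pays 266), no audit → unconnected (pays 134).
Well-connected: audit gives 266 − 66 = 200; no audit gives 134 − 34 = 100. No deviation. ✓
Unconnected: no audit gives 134 − 31 = 103; audit gives 266 − 77 = 189. Would deviate. ✗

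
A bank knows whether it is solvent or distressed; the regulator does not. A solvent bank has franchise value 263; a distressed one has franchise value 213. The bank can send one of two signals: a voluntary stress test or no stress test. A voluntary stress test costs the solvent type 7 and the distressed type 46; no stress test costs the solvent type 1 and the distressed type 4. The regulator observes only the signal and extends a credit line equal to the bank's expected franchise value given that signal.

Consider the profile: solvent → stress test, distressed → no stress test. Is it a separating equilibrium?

If types separate, stress test earns payment 263 and no stress test earns 213.
Solvent: stress test gives 263 − 7 = 256; no stress test gives 213 − 1 = 212. No deviation. ✓
Distressed: no stress test gives 213 − 4 = 209; stress test gives 263 − 46 = 217. Would deviate. ✗

No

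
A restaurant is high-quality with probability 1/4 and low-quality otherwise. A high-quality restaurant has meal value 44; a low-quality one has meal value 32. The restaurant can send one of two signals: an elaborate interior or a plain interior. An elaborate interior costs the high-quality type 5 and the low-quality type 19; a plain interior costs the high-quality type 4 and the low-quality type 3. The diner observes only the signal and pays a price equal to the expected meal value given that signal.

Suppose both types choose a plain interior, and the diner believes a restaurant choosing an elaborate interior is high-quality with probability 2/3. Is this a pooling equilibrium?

No

At the pooled signal (plain interior) the diner holds the prior 1/4 and pays 1/4·44 + 3/4·32 = 35. Off-path (elaborate interior) belief 2/3 gives 2/3·44 + 1/3·32 = 40.
High-quality: plain interior gives 35 − 4 = 31; elaborate interior gives 40 − 5 = 35. Deviates. ✗
Low-quality: plain interior gives 35 − 3 = 32; elaborate interior gives 40 − 19 = 21. Stays. ✓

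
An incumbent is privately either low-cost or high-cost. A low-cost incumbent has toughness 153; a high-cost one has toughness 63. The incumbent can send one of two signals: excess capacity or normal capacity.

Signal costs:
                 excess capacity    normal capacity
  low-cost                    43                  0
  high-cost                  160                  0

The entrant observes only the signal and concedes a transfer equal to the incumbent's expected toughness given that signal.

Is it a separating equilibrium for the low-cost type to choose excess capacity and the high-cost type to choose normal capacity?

If types separate, excess capacity earns payment 153 and normal capacity earns 63.
Low-cost: excess capacity gives 153 − 43 = 110; normal capacity gives 63 − 0 = 63. No deviation. ✓
High-cost: normal capacity gives 63 − 0 = 63; excess capacity gives 153 − 160 = -7. No deviation. ✓
Both incentive constraints hold.

Yes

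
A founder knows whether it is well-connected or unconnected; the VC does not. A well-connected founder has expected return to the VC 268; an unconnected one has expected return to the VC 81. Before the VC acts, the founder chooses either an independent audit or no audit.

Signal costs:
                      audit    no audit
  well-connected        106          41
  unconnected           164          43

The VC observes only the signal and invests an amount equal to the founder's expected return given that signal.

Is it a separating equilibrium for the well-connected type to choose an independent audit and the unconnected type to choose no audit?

If types separate, audit earns payment 268 and no audit earns 81.
Well-connected: audit gives 268 − 106 = 162; no audit gives 81 − 41 = 40. No deviation. ✓
Unconnected: no audit gives 81 − 43 = 38; audit gives 268 − 164 = 104. Would deviate. ✗

No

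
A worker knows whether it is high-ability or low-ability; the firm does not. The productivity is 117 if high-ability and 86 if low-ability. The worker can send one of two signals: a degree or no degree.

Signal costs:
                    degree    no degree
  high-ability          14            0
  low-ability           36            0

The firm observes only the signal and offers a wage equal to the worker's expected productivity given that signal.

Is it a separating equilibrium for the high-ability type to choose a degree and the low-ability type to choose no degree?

Under separation the firm infers type exactly: degree → high-ability (pays 117), no degree → low-ability (pays 86).
High-ability: degree gives 117 − 14 = 103; no degree gives 86 − 0 = 86. No deviation. ✓
Low-ability: no degree gives 86 − 0 = 86; degree gives 117 − 36 = 81. No deviation. ✓
Neither type gains from mimicking the other.

Yes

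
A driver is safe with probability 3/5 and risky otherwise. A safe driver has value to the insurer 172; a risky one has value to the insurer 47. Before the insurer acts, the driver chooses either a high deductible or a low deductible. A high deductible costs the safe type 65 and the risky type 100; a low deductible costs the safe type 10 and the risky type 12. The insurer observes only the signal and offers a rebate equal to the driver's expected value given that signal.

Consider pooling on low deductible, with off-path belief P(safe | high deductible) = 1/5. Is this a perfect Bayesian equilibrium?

Yes

At the pooled signal (low deductible) the insurer holds the prior 3/5 and pays 3/5·172 + 2/5·47 = 122. Off-path (high deductible) belief 1/5 gives 1/5·172 + 4/5·47 = 72.
Safe: low deductible gives 122 − 10 = 112; high deductible gives 72 − 65 = 7. Stays. ✓
Risky: low deductible gives 122 − 12 = 110; high deductible gives 72 − 100 = -28. Stays. ✓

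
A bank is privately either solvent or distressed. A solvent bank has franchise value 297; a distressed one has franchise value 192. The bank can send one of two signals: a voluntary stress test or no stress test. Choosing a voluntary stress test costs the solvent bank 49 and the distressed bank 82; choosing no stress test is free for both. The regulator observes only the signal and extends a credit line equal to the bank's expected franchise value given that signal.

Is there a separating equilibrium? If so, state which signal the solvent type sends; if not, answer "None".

None

Try solvent → stress test, distressed → no stress test:
  If types separate, stress test earns payment 297 and no stress test earns 192.
  Solvent: stress test gives 297 − 49 = 248; no stress test gives 192 − 0 = 192. No deviation. ✓
  Distressed: no stress test gives 192 − 0 = 192; stress test gives 297 − 82 = 215. Would deviate. ✗
Try solvent → no stress test, distressed → stress test:
  If types separate, no stress test earns payment 297 and stress test earns 192.
  Solvent: no stress test gives 297 − 0 = 297; stress test gives 192 − 49 = 143. No deviation. ✓
  Distressed: stress test gives 192 − 82 = 110; no stress test gives 297 − 0 = 297. Would deviate. ✗
Neither assignment is incentive-compatible.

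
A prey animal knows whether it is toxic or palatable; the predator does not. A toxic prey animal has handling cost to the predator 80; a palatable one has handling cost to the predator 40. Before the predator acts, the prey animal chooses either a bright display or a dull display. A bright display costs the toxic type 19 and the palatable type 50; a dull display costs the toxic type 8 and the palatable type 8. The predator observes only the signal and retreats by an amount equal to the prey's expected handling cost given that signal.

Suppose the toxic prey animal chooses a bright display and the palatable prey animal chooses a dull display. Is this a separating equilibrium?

Yes

Under separation the predator infers type exactly: bright display → toxic (pays 80), dull display → palatable (pays 40).
Toxic: bright display gives 80 − 19 = 61; dull display gives 40 − 8 = 32. No deviation. ✓
Palatable: dull display gives 40 − 8 = 32; bright display gives 80 − 50 = 30. No deviation. ✓
Both incentive constraints hold.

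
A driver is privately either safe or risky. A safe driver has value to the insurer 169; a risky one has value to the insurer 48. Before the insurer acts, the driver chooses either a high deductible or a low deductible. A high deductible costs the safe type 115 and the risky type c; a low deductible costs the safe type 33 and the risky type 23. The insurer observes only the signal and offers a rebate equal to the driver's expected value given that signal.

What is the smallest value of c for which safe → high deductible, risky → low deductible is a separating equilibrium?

144

Under separation: high deductible → safe (pays 169); low deductible → risky (pays 48).
Safe: 169 − 115 = 54 ≥ 48 − 33 = 15. Holds regardless of c. ✓
Risky: 48 − 23 ≥ 169 − c, so c ≥ 169 − 25 = 144.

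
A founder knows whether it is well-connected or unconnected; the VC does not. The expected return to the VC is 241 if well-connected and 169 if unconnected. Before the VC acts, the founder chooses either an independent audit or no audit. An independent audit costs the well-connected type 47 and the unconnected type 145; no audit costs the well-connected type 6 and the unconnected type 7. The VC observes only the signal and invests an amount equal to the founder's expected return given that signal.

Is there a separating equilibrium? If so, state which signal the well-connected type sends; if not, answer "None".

audit

Try well-connected → audit, unconnected → no audit:
  If types separate, audit earns payment 241 and no audit earns 169.
  Well-connected: audit gives 241 − 47 = 194; no audit gives 169 − 6 = 163. No deviation. ✓
  Unconnected: no audit gives 169 − 7 = 162; audit gives 241 − 145 = 96. No deviation. ✓
Both hold — the well-connected type sends audit.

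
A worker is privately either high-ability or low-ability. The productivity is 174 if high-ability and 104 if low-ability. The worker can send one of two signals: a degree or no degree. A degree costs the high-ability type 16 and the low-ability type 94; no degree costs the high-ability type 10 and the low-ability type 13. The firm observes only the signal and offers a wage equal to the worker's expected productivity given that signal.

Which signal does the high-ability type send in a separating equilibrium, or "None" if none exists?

degree

Try high-ability → degree, low-ability → no degree:
  If types separate, degree earns payment 174 and no degree earns 104.
  High-ability: degree gives 174 − 16 = 158; no degree gives 104 − 10 = 94. No deviation. ✓
  Low-ability: no degree gives 104 − 13 = 91; degree gives 174 − 94 = 80. No deviation. ✓
Both hold — the high-ability type sends degree.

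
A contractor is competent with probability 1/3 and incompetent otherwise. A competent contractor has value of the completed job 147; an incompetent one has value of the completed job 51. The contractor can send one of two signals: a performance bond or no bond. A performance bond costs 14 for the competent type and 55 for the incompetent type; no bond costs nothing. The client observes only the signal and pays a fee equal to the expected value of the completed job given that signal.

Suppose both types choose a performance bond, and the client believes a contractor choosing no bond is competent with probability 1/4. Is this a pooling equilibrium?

At the pooled signal (bond) the client holds the prior 1/3 and pays 1/3·147 + 2/3·51 = 83. Off-path (no bond) belief 1/4 gives 1/4·147 + 3/4·51 = 75.
Competent: bond gives 83 − 14 = 69; no bond gives 75 − 0 = 75. Deviates. ✗
Incompetent: bond gives 83 − 55 = 28; no bond gives 75 − 0 = 75. Deviates. ✗

No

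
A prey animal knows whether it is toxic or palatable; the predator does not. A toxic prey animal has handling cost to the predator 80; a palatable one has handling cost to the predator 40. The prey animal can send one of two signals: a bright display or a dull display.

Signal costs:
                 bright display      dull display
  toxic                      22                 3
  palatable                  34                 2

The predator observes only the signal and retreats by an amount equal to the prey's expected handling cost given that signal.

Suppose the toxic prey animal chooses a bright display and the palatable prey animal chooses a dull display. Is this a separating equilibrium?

No

If types separate, bright display earns payment 80 and dull display earns 40.
Toxic: bright display gives 80 − 22 = 58; dull display gives 40 − 3 = 37. No deviation. ✓
Palatable: dull display gives 40 − 2 = 38; bright display gives 80 − 34 = 46. Would deviate. ✗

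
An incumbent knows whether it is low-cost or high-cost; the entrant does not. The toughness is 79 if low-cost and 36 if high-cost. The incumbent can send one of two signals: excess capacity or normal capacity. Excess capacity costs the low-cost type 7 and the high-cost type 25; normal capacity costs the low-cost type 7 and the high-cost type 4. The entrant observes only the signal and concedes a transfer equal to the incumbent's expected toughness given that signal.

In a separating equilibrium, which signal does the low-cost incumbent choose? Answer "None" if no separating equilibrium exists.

None

Try low-cost → excess capacity, high-cost → normal capacity:
  If types separate, excess capacity earns payment 79 and normal capacity earns 36.
  Low-cost: excess capacity gives 79 − 7 = 72; normal capacity gives 36 − 7 = 29. No deviation. ✓
  High-cost: normal capacity gives 36 − 4 = 32; excess capacity gives 79 − 25 = 54. Would deviate. ✗
Try low-cost → normal capacity, high-cost → excess capacity:
  If types separate, normal capacity earns payment 79 and excess capacity earns 36.
  Low-cost: normal capacity gives 79 − 7 = 72; excess capacity gives 36 − 7 = 29. No deviation. ✓
  High-cost: excess capacity gives 36 − 25 = 11; normal capacity gives 79 − 4 = 75. Would deviate. ✗
Neither assignment is incentive-compatible.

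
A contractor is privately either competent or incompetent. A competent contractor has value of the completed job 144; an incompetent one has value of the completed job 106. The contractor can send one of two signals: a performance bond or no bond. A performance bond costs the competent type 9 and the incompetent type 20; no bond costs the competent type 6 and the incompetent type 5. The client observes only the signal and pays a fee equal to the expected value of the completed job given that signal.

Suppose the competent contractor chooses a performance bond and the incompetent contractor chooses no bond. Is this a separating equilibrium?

Under separation the client infers type exactly: bond → competent (pays 144), no bond → incompetent (pays 106).
Competent: bond gives 144 − 9 = 135; no bond gives 106 − 6 = 100. No deviation. ✓
Incompetent: no bond gives 106 − 5 = 101; bond gives 144 − 20 = 124. Would deviate. ✗

No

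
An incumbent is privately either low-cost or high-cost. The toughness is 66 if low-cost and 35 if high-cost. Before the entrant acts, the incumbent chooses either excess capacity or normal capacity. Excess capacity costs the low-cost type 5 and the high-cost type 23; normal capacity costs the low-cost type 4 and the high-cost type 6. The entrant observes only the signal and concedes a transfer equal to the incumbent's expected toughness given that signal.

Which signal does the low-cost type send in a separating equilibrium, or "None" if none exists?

Try low-cost → excess capacity, high-cost → normal capacity:
  If types separate, excess capacity earns payment 66 and normal capacity earns 35.
  Low-cost: excess capacity gives 66 − 5 = 61; normal capacity gives 35 − 4 = 31. No deviation. ✓
  High-cost: normal capacity gives 35 − 6 = 29; excess capacity gives 66 − 23 = 43. Would deviate. ✗
Try low-cost → normal capacity, high-cost → excess capacity:
  If types separate, normal capacity earns payment 66 and excess capacity earns 35.
  Low-cost: normal capacity gives 66 − 4 = 62; excess capacity gives 35 − 5 = 30. No deviation. ✓
  High-cost: excess capacity gives 35 − 23 = 12; normal capacity gives 66 − 6 = 60. Would deviate. ✗
Neither assignment is incentive-compatible.

None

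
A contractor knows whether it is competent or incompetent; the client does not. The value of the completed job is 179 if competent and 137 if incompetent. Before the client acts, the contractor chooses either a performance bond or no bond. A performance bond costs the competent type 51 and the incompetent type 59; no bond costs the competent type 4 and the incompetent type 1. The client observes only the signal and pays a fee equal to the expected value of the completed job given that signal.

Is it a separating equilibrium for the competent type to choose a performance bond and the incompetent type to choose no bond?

No

Under separation the client infers type exactly: bond → competent (pays 179), no bond → incompetent (pays 137).
Competent: bond gives 179 − 51 = 128; no bond gives 137 − 4 = 133. Would deviate. ✗
Incompetent: no bond gives 137 − 1 = 136; bond gives 179 − 59 = 120. No deviation. ✓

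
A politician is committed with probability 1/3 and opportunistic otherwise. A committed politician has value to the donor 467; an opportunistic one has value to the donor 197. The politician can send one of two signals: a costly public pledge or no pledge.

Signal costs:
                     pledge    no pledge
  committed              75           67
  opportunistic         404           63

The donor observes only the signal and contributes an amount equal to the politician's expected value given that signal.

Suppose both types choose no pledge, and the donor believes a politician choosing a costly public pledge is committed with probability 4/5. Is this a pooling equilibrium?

No

On the equilibrium path (no pledge) the donor holds the prior 1/3 and pays 1/3·467 + 2/3·197 = 287. Off-path (pledge) belief 4/5 gives 4/5·467 + 1/5·197 = 413.
Committed: no pledge gives 287 − 67 = 220; pledge gives 413 − 75 = 338. Deviates. ✗
Opportunistic: no pledge gives 287 − 63 = 224; pledge gives 413 − 404 = 9. Stays. ✓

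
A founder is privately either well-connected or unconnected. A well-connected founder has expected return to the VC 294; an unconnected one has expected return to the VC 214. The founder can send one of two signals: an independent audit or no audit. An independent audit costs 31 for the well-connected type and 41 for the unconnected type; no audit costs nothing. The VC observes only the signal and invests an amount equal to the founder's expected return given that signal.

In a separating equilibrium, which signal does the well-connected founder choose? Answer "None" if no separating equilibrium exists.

None

Try well-connected → audit, unconnected → no audit:
  Under separation the VC infers type exactly: audit → well-connected (pays 294), no audit → unconnected (pays 214).
  Well-connected: audit gives 294 − 31 = 263; no audit gives 214 − 0 = 214. No deviation. ✓
  Unconnected: no audit gives 214 − 0 = 214; audit gives 294 − 41 = 253. Would deviate. ✗
Try well-connected → no audit, unconnected → audit:
  Under separation the VC infers type exactly: no audit → well-connected (pays 294), audit → unconnected (pays 214).
  Well-connected: no audit gives 294 − 0 = 294; audit gives 214 − 31 = 183. No deviation. ✓
  Unconnected: audit gives 214 − 41 = 173; no audit gives 294 − 0 = 294. Would deviate. ✗
Neither assignment is incentive-compatible.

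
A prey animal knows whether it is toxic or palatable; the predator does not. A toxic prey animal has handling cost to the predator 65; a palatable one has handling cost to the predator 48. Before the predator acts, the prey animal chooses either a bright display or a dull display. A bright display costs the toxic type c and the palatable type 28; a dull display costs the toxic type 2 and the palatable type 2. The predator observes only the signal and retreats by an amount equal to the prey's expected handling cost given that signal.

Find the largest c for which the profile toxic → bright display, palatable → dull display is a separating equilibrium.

19

Under separation: bright display → toxic (pays 65); dull display → palatable (pays 48).
Palatable: 48 − 2 = 46 ≥ 65 − 28 = 37. Holds regardless of c. ✓
Toxic: 65 − c ≥ 48 − 2, so c ≤ 65 − 46 = 19.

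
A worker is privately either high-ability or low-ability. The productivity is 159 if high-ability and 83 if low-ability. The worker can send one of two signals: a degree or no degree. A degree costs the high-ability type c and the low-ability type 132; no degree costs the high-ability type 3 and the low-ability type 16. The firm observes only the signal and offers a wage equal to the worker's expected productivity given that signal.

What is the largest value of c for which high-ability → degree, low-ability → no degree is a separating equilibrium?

79

Under separation: degree → high-ability (pays 159); no degree → low-ability (pays 83).
Low-ability: 83 − 16 = 67 ≥ 159 − 132 = 27. Holds regardless of c. ✓
High-ability: 159 − c ≥ 83 − 3, so c ≤ 159 − 80 = 79.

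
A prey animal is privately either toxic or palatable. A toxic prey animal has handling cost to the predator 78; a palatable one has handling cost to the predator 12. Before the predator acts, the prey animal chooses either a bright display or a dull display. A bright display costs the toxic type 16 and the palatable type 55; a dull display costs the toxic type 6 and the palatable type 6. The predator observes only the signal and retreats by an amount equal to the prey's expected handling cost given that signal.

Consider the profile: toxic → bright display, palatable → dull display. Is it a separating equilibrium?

No

Under separation the predator infers type exactly: bright display → toxic (pays 78), dull display → palatable (pays 12).
Toxic: bright display gives 78 − 16 = 62; dull display gives 12 − 6 = 6. No deviation. ✓
Palatable: dull display gives 12 − 6 = 6; bright display gives 78 − 55 = 23. Would deviate. ✗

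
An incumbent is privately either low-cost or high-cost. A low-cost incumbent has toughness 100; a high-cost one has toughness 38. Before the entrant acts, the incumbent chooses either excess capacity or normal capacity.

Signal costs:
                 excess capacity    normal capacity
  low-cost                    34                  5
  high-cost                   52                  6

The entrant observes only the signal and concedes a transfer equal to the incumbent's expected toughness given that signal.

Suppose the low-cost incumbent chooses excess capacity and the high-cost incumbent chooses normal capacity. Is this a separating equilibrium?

No

If types separate, excess capacity earns payment 100 and normal capacity earns 38.
Low-cost: excess capacity gives 100 − 34 = 66; normal capacity gives 38 − 5 = 33. No deviation. ✓
High-cost: normal capacity gives 38 − 6 = 32; excess capacity gives 100 − 52 = 48. Would deviate. ✗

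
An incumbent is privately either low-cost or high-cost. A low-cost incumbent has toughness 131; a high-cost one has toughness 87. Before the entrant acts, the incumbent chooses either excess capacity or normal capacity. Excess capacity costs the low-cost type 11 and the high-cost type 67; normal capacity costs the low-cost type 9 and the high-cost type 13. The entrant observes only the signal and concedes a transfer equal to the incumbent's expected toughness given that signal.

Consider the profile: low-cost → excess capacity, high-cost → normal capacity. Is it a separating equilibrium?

If types separate, excess capacity earns payment 131 and normal capacity earns 87.
Low-cost: excess capacity gives 131 − 11 = 120; normal capacity gives 87 − 9 = 78. No deviation. ✓
High-cost: normal capacity gives 87 − 13 = 74; excess capacity gives 131 − 67 = 64. No deviation. ✓
Both incentive constraints hold.

Yes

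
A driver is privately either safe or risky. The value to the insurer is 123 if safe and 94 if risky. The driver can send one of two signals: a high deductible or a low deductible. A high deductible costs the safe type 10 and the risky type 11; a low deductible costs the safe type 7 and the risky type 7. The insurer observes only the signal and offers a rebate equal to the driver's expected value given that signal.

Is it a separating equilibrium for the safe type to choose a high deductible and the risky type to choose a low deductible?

No

Under separation the insurer infers type exactly: high deductible → safe (pays 123), low deductible → risky (pays 94).
Safe: high deductible gives 123 − 10 = 113; low deductible gives 94 − 7 = 87. No deviation. ✓
Risky: low deductible gives 94 − 7 = 87; high deductible gives 123 − 11 = 112. Would deviate. ✗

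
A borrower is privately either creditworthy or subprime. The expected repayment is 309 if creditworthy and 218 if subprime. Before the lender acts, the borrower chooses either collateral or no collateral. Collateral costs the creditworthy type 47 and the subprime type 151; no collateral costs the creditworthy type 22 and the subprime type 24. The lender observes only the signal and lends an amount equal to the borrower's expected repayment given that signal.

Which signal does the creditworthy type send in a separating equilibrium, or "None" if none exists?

collateral

Try creditworthy → collateral, subprime → no collateral:
  If types separate, collateral earns payment 309 and no collateral earns 218.
  Creditworthy: collateral gives 309 − 47 = 262; no collateral gives 218 − 22 = 196. No deviation. ✓
  Subprime: no collateral gives 218 − 24 = 194; collateral gives 309 − 151 = 158. No deviation. ✓
Both hold — the creditworthy type sends collateral.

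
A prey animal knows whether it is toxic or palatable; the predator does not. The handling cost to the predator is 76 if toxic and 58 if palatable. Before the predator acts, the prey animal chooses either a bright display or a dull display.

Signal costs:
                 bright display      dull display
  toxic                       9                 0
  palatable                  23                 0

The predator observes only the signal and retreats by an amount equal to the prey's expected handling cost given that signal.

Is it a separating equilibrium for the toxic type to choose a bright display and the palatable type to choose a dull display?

Yes

Under separation the predator infers type exactly: bright display → toxic (pays 76), dull display → palatable (pays 58).
Toxic: bright display gives 76 − 9 = 67; dull display gives 58 − 0 = 58. No deviation. ✓
Palatable: dull display gives 58 − 0 = 58; bright display gives 76 − 23 = 53. No deviation. ✓
Neither type gains from mimicking the other.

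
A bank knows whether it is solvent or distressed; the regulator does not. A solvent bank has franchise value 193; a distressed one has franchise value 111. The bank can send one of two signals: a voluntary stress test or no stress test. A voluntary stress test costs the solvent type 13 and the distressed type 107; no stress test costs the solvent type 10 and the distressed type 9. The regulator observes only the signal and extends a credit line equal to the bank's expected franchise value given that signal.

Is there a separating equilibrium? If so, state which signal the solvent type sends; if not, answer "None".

stress test

Try solvent → stress test, distressed → no stress test:
  If types separate, stress test earns payment 193 and no stress test earns 111.
  Solvent: stress test gives 193 − 13 = 180; no stress test gives 111 − 10 = 101. No deviation. ✓
  Distressed: no stress test gives 111 − 9 = 102; stress test gives 193 − 107 = 86. No deviation. ✓
Both hold — the solvent type sends stress test.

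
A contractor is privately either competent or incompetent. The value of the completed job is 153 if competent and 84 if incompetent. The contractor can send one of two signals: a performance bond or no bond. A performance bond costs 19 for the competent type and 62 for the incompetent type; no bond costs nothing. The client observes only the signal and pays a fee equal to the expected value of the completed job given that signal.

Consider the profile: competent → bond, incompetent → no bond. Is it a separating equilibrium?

No

Under separation the client infers type exactly: bond → competent (pays 153), no bond → incompetent (pays 84).
Competent: bond gives 153 − 19 = 134; no bond gives 84 − 0 = 84. No deviation. ✓
Incompetent: no bond gives 84 − 0 = 84; bond gives 153 − 62 = 91. Would deviate. ✗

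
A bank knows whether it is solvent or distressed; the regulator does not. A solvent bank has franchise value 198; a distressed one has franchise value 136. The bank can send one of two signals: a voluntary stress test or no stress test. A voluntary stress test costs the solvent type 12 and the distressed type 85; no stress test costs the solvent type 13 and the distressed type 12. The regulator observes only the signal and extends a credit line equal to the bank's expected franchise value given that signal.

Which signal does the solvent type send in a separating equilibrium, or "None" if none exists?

stress test

Try solvent → stress test, distressed → no stress test:
  If types separate, stress test earns payment 198 and no stress test earns 136.
  Solvent: stress test gives 198 − 12 = 186; no stress test gives 136 − 13 = 123. No deviation. ✓
  Distressed: no stress test gives 136 − 12 = 124; stress test gives 198 − 85 = 113. No deviation. ✓
Both hold — the solvent type sends stress test.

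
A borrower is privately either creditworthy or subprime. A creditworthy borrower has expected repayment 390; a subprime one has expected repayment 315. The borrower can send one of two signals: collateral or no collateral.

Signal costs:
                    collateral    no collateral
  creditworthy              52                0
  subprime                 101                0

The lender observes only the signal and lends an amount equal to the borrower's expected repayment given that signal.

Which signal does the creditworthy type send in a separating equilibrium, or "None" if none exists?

collateral

Try creditworthy → collateral, subprime → no collateral:
  Under separation the lender infers type exactly: collateral → creditworthy (pays 390), no collateral → subprime (pays 315).
  Creditworthy: collateral gives 390 − 52 = 338; no collateral gives 315 − 0 = 315. No deviation. ✓
  Subprime: no collateral gives 315 − 0 = 315; collateral gives 390 − 101 = 289. No deviation. ✓
Both hold — the creditworthy type sends collateral.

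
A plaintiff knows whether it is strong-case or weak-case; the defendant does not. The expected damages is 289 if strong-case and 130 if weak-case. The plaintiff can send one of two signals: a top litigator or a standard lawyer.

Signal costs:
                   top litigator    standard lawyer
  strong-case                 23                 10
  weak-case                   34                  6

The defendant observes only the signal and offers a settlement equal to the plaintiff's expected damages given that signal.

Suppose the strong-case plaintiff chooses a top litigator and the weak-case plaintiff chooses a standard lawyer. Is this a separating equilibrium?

No

If types separate, top litigator earns payment 289 and standard lawyer earns 130.
Strong-case: top litigator gives 289 − 23 = 266; standard lawyer gives 130 − 10 = 120. No deviation. ✓
Weak-case: standard lawyer gives 130 − 6 = 124; top litigator gives 289 − 34 = 255. Would deviate. ✗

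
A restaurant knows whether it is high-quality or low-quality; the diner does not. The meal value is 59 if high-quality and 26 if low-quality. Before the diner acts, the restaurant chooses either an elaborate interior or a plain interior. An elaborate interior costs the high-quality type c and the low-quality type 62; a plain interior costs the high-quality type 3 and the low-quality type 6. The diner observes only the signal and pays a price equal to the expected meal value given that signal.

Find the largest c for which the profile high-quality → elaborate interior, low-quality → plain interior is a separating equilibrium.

36

Under separation: elaborate interior → high-quality (pays 59); plain interior → low-quality (pays 26).
Low-quality: 26 − 6 = 20 ≥ 59 − 62 = -3. Holds regardless of c. ✓
High-quality: 59 − c ≥ 26 − 3, so c ≤ 59 − 23 = 36.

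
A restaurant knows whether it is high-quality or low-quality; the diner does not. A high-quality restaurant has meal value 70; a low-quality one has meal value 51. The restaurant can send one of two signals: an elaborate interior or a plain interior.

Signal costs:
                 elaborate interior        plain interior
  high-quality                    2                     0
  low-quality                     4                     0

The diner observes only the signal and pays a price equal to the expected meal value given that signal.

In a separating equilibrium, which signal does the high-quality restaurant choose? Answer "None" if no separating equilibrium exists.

Try high-quality → elaborate interior, low-quality → plain interior:
  If types separate, elaborate interior earns payment 70 and plain interior earns 51.
  High-quality: elaborate interior gives 70 − 2 = 68; plain interior gives 51 − 0 = 51. No deviation. ✓
  Low-quality: plain interior gives 51 − 0 = 51; elaborate interior gives 70 − 4 = 66. Would deviate. ✗
Try high-quality → plain interior, low-quality → elaborate interior:
  If types separate, plain interior earns payment 70 and elaborate interior earns 51.
  High-quality: plain interior gives 70 − 0 = 70; elaborate interior gives 51 − 2 = 49. No deviation. ✓
  Low-quality: elaborate interior gives 51 − 4 = 47; plain interior gives 70 − 0 = 70. Would deviate. ✗
Neither assignment is incentive-compatible.

None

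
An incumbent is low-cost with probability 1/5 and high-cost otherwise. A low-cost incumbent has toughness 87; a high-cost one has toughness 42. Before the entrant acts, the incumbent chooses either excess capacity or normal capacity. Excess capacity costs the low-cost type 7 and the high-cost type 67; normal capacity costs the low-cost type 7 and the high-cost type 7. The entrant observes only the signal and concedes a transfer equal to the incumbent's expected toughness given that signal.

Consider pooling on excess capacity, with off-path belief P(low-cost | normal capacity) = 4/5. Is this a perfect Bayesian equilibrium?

At the pooled signal (excess capacity) the entrant holds the prior 1/5 and pays 1/5·87 + 4/5·42 = 51. Off-path (normal capacity) belief 4/5 gives 4/5·87 + 1/5·42 = 78.
Low-cost: excess capacity gives 51 − 7 = 44; normal capacity gives 78 − 7 = 71. Deviates. ✗
High-cost: excess capacity gives 51 − 67 = -16; normal capacity gives 78 − 7 = 71. Deviates. ✗

No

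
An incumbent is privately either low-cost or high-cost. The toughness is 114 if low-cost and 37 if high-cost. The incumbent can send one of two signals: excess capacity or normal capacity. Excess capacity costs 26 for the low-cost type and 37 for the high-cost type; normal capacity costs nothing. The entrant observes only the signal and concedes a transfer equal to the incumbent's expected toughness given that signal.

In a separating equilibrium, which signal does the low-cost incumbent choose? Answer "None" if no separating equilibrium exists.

Try low-cost → excess capacity, high-cost → normal capacity:
  Under separation the entrant infers type exactly: excess capacity → low-cost (pays 114), normal capacity → high-cost (pays 37).
  Low-cost: excess capacity gives 114 − 26 = 88; normal capacity gives 37 − 0 = 37. No deviation. ✓
  High-cost: normal capacity gives 37 − 0 = 37; excess capacity gives 114 − 37 = 77. Would deviate. ✗
Try low-cost → normal capacity, high-cost → excess capacity:
  Under separation the entrant infers type exactly: normal capacity → low-cost (pays 114), excess capacity → high-cost (pays 37).
  Low-cost: normal capacity gives 114 − 0 = 114; excess capacity gives 37 − 26 = 11. No deviation. ✓
  High-cost: excess capacity gives 37 − 37 = 0; normal capacity gives 114 − 0 = 114. Would deviate. ✗
Neither assignment is incentive-compatible.

None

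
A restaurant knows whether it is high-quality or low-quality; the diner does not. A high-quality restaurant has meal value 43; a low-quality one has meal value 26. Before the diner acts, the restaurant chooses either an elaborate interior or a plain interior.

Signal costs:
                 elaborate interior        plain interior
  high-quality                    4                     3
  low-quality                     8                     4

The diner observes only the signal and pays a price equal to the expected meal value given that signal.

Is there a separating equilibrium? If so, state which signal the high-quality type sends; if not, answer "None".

Try high-quality → elaborate interior, low-quality → plain interior:
  Under separation the diner infers type exactly: elaborate interior → high-quality (pays 43), plain interior → low-quality (pays 26).
  High-quality: elaborate interior gives 43 − 4 = 39; plain interior gives 26 − 3 = 23. No deviation. ✓
  Low-quality: plain interior gives 26 − 4 = 22; elaborate interior gives 43 − 8 = 35. Would deviate. ✗
Try high-quality → plain interior, low-quality → elaborate interior:
  Under separation the diner infers type exactly: plain interior → high-quality (pays 43), elaborate interior → low-quality (pays 26).
  High-quality: plain interior gives 43 − 3 = 40; elaborate interior gives 26 − 4 = 22. No deviation. ✓
  Low-quality: elaborate interior gives 26 − 8 = 18; plain interior gives 43 − 4 = 39. Would deviate. ✗
Neither assignment is incentive-compatible.

None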